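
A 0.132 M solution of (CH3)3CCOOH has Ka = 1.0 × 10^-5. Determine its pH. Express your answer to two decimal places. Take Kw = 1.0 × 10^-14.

(CH3)3CCOOH ⇌ (CH3)3CCOO- + H+
From the ICE table, Ka = x²/(0.132 − x) = 1.0 × 10^-5.
Neglecting x in the denominator: x = √(1.0 × 10^-5 × 0.132) = 1.15 × 10^-3 M
(x/C₀ = 0.87% < 5%, so the approximation holds.)
pH = −log[H+] = −log(1.15 × 10^-3) = 2.94

pH = 2.94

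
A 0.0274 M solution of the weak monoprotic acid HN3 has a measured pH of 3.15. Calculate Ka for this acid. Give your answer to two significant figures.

[H+] = 10^(-3.15) = 7.08 × 10^-4 M
At equilibrium [HA] = 0.0274 − 7.08 × 10^-4 = 2.67 × 10^-2 M
Ka = [H+][A-]/[HA] = (7.08 × 10^-4)² / 2.67 × 10^-2 = 1.9 × 10^-5

Ka = 1.9 × 10^-5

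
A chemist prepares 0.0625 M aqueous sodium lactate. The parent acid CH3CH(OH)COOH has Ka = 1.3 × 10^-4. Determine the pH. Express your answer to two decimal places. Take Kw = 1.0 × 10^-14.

CH3CH(OH)COO- is the conjugate base of the weak acid CH3CH(OH)COOH.
Kb = Kw/Ka = 1.0×10^-14 / 1.3 × 10^-4 = 7.69 × 10^-11
Kb = [OH-]²/(0.0625 − [OH-]) = 7.69 × 10^-11
Assume [OH-] ≪ 0.0625: [OH-] ≈ √(7.69 × 10^-11 × 0.0625) = 2.19 × 10^-6 M
([OH-]/C₀ = 0.0035% < 5%, so the approximation holds.)
pOH = 5.66, so pH = 14.00 − pOH = 8.34

pH = 8.34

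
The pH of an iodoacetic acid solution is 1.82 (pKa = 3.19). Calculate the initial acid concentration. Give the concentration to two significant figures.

C₀ = 3.7 × 10^-1 M

[H+] = 10^(-1.82) = 1.51 × 10^-2 M = x
Ka = 10^(−3.19) = 6.46 × 10^-4
Ka = x²/(C₀ − x) ⇒ C₀ = x + x²/Ka
C₀ = 1.51 × 10^-2 + (1.51 × 10^-2)²/(6.46 × 10^-4) = 3.68 × 10^-1 M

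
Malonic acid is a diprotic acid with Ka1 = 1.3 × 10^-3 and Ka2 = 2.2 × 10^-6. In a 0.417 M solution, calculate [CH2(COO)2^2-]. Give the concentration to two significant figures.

First ionization gives [H+] ≈ [CH2(COOH)COO-] = 2.26 × 10^-2 M.
Second step: Ka2 = [H+][CH2(COO)2^2-]/[CH2(COOH)COO-] ≈ [CH2(COO)2^2-] (since [H+] ≈ [CH2(COOH)COO-]).
So [CH2(COO)2^2-] ≈ Ka2.

2.2 × 10^-6 M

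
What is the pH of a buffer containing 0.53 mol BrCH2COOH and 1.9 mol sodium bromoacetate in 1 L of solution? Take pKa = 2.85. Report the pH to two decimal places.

pH = 3.40

Using pH = pKa + log([base]/[acid]) with [base]/[acid] = 1.9/0.53:
pH = 2.85 + (+0.554) = 3.40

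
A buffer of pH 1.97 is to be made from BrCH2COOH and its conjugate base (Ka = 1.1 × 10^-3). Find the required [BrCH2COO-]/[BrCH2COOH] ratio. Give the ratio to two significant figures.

ratio = 0.10

pKa = -log(1.1 × 10^-3) = 2.959
pH = pKa + log(r) ⇒ log(r) = 1.97 − 2.959 = -0.989
r = [BrCH2COO-]/[BrCH2COOH] = 10^(-0.989) = 0.103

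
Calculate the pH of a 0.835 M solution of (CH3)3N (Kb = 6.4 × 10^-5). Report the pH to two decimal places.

pH = 11.86

(CH3)3N + H2O ⇌ (CH3)3NH+ + OH-
From the ICE table, Kb = [OH-]²/(0.835 − [OH-]) = 6.4 × 10^-5.
Since Kb ≪ C₀, [OH-] ≈ √(Kb·C₀) = 7.31 × 10^-3 M.
([OH-]/C₀ = 0.88% < 5%, so the approximation holds.)
pOH = 2.14, so pH = 14.00 − pOH = 11.86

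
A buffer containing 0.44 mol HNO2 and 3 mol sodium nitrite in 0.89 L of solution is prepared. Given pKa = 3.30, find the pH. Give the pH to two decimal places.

Henderson–Hasselbalch: pH = pKa + log([NO2-]/[HNO2]) = 3.30 + log(3/0.44)
pH = 3.30 + (+0.834) = 4.13

pH = 4.13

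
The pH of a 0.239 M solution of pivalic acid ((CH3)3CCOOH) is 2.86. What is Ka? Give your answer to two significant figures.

[H+] = 10^(-2.86) = 1.38 × 10^-3 M
At equilibrium [HA] = 0.239 − 1.38 × 10^-3 = 2.38 × 10^-1 M
Ka = [H+][A-]/[HA] = (1.38 × 10^-3)² / 2.38 × 10^-1 = 8.0 × 10^-6

Ka = 8.0 × 10^-6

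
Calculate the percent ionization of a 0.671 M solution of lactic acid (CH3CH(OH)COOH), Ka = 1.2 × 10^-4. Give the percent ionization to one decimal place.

1.3%

CH3CH(OH)COOH ⇌ CH3CH(OH)COO- + H+; let x = [H+] at equilibrium.
x ≈ √(Ka·C₀) = √(1.2 × 10^-4 × 0.671) = 8.97 × 10^-3 M
% ionization = x/C₀ × 100% = 8.97 × 10^-3/0.671 × 100% = 1.3%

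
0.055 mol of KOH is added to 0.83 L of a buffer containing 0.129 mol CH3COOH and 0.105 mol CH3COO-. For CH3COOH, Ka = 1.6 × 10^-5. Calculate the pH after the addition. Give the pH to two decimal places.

pH = 5.13

After neutralization: n(CH3COOH) = 0.074 mol, n(CH3COO-) = 0.16 mol.
pKa = −log(1.6 × 10^-5) = 4.796
Henderson–Hasselbalch with mole ratio 0.16/0.074: pH = 4.796 + (+0.335)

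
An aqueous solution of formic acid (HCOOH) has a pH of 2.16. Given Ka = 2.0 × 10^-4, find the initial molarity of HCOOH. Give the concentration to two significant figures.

C₀ = 2.5 × 10^-1 M

[H+] = 10^(-2.16) = 6.92 × 10^-3 M = x
Ka = x²/(C₀ − x) ⇒ C₀ = x + x²/Ka
C₀ = 6.92 × 10^-3 + (6.92 × 10^-3)²/(2.0 × 10^-4) = 2.46 × 10^-1 M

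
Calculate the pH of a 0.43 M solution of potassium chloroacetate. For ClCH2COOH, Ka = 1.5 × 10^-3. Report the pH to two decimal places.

ClCH2COO- is the conjugate base of the weak acid ClCH2COOH.
Kb = Kw/Ka = 1.0×10^-14 / 1.5 × 10^-3 = 6.67 × 10^-12
Kb = [OH-]²/(0.43 − [OH-]) = 6.67 × 10^-12
Since Kb ≪ C₀, [OH-] ≈ √(Kb·C₀) = 1.69 × 10^-6 M.
Check: 0.00039% ionized — well under 5%, approximation valid.
pOH = −log(1.69 × 10^-6) = 5.77; pH = 14.00 − 5.77 = 8.23

pH = 8.23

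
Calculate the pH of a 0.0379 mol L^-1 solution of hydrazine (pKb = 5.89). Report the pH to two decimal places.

pH = 10.34

N2H4 + H2O ⇌ N2H5+ + OH-
Kb = 10^(−5.89) = 1.29 × 10^-6
Kb = x²/(0.0379 − x) = 1.29 × 10^-6
Since Kb ≪ C₀, x ≈ √(Kb·C₀) = 2.21 × 10^-4 M.
(x/C₀ = 0.58% < 5%, so the approximation holds.)
pOH = −log(2.21 × 10^-4) = 3.66; pH = 14.00 − 3.66 = 10.34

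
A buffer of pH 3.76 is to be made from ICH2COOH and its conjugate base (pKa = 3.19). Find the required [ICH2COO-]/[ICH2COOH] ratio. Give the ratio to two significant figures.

pH = pKa + log(r) ⇒ log(r) = 3.76 − 3.19 = +0.57
r = [ICH2COO-]/[ICH2COOH] = 10^(+0.57) = 3.72

ratio = 3.7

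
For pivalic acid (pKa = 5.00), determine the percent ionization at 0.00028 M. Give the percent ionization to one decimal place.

(CH3)3CCOOH ⇌ (CH3)3CCOO- + H+; let x = [H+] at equilibrium.
Ka = 10^(−5.00) = 1.00 × 10^-5
Ka = x²/(C₀ − x); solving the quadratic gives x = 4.82 × 10^-5 M.
Fraction ionized = 4.82 × 10^-5 / 0.00028 = 0.1721 → 17.2%

17.2%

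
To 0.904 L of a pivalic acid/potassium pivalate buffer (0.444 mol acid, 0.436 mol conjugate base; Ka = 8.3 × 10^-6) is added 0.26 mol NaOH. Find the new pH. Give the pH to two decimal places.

OH- converts (CH3)3CCOOH to (CH3)3CCOO-: (CH3)3CCOOH → 0.184 mol, (CH3)3CCOO- → 0.696 mol.
pKa = −log(8.3 × 10^-6) = 5.081
pH = pKa + log([A⁻]/[HA]) = 5.081 + log(0.696/0.184) = 5.081 +0.578

pH = 5.66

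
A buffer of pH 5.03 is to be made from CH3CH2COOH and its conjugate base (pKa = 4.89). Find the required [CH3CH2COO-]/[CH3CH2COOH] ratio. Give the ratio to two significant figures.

pH = pKa + log(r) ⇒ log(r) = 5.03 − 4.89 = +0.14
r = [CH3CH2COO-]/[CH3CH2COOH] = 10^(+0.14) = 1.38

ratio = 1.4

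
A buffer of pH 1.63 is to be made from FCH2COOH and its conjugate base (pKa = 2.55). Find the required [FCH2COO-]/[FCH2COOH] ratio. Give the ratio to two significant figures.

ratio = 0.12

pH = pKa + log(r) ⇒ log(r) = 1.63 − 2.55 = -0.92
r = [FCH2COO-]/[FCH2COOH] = 10^(-0.92) = 0.12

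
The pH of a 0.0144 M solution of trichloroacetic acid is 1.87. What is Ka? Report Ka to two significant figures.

[H+] = 10^(-1.87) = 1.35 × 10^-2 M
At equilibrium [HA] = 0.0144 − 1.35 × 10^-2 = 9.00 × 10^-4 M
Ka = [H+][A-]/[HA] = (1.35 × 10^-2)² / 9.00 × 10^-4 = 2.0 × 10^-1

Ka = 2.0 × 10^-1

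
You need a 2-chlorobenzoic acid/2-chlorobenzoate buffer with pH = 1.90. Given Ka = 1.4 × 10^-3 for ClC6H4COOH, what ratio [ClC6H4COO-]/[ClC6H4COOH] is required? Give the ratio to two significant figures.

pKa = -log(1.4 × 10^-3) = 2.854
pH = pKa + log(r) ⇒ log(r) = 1.90 − 2.854 = -0.954
r = [ClC6H4COO-]/[ClC6H4COOH] = 10^(-0.954) = 0.111

ratio = 0.11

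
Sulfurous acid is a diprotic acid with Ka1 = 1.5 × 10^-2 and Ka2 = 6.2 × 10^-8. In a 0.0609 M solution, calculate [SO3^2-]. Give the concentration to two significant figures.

First ionization gives [H+] ≈ [HSO3-] = 2.36 × 10^-2 M.
Second step: Ka2 = [H+][SO3^2-]/[HSO3-] ≈ [SO3^2-] (since [H+] ≈ [HSO3-]).
So [SO3^2-] ≈ Ka2.

6.2 × 10^-8 M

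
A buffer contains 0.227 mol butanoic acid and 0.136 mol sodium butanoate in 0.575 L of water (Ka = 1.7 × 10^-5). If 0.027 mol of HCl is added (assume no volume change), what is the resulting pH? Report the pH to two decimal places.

pH = 4.40

After neutralization: n(CH3(CH2)2COOH) = 0.254 mol, n(CH3(CH2)2COO-) = 0.109 mol.
pKa = −log(1.7 × 10^-5) = 4.770
pH = pKa + log([A⁻]/[HA]) = 4.770 + log(0.109/0.254) = 4.770 -0.367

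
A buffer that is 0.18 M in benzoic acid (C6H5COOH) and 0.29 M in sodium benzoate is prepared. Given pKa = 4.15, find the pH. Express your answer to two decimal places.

pH = 4.36

pH = pKa + log([A⁻]/[HA]) = 4.15 + log(0.29/0.18)
pH = 4.15 + (+0.207) = 4.36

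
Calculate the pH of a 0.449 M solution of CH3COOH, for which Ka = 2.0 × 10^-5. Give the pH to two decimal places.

pH = 2.52

CH3COOH ⇌ CH3COO- + H+
From the ICE table, Ka = [H+]²/(0.449 − [H+]) = 2.0 × 10^-5.
Assume [H+] ≪ 0.449: [H+] ≈ √(2.0 × 10^-5 × 0.449) = 3.00 × 10^-3 M
pH = −log(3.00 × 10^-3) = 2.52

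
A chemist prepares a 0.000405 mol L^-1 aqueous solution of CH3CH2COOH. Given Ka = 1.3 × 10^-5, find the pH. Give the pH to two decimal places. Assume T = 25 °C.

pH = 4.18

CH3CH2COOH ⇌ CH3CH2COO- + H+
Ka = [H+]²/(0.000405 − [H+]) = 1.3 × 10^-5
Here C₀/Ka ≈ 31.2, so the small-[H+] approximation fails. Use the quadratic:
[H+] = [−1.3e-05 + √(1.3e-05² + 2.11e-08)]/2 = 6.64 × 10^-5 M
pH = −log[H+] = −log(6.64 × 10^-5) = 4.18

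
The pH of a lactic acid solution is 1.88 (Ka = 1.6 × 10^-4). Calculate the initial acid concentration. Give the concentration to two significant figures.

[H+] = 10^(-1.88) = 1.32 × 10^-2 M = x
Ka = x²/(C₀ − x) ⇒ C₀ = x + x²/Ka
C₀ = 1.32 × 10^-2 + (1.32 × 10^-2)²/(1.6 × 10^-4) = 1.10 M

C₀ = 1.1 M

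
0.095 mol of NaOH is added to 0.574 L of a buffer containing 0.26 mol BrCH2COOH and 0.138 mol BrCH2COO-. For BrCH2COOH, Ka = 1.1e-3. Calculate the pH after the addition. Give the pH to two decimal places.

pH = 3.11

After neutralization: n(BrCH2COOH) = 0.165 mol, n(BrCH2COO-) = 0.233 mol.
pKa = −log(1.1 × 10^-3) = 2.959
Henderson–Hasselbalch with mole ratio 0.233/0.165: pH = 2.959 + (+0.150)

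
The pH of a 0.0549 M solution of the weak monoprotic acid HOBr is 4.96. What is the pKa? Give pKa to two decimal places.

pKa = 8.66

[H+] = 10^(-4.96) = 1.10 × 10^-5 M
At equilibrium [HA] = 0.0549 − 1.10 × 10^-5 = 5.49 × 10^-2 M
Ka = [H+][A-]/[HA] = (1.10 × 10^-5)² / 5.49 × 10^-2 = 2.20 × 10^-9
pKa = -log(2.20 × 10^-9) = 8.66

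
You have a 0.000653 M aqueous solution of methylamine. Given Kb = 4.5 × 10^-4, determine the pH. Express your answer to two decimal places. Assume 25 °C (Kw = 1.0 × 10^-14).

pH = 10.56

CH3NH2 + H2O ⇌ CH3NH3+ + OH-
Kb = [OH-]²/(0.000653 − [OH-]) = 4.5 × 10^-4
Here C₀/Kb ≈ 1.45, so the small-[OH-] approximation fails. Use the quadratic:
[OH-] = (−Kb + √(Kb² + 4·Kb·C₀))/2 = 3.62 × 10^-4 M
pOH = −log(3.62 × 10^-4) = 3.44; pH = 14.00 − 3.44 = 10.56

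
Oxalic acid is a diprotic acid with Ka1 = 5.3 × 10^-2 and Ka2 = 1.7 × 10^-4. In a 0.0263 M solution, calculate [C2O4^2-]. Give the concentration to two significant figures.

1.7 × 10^-4 M

First ionization gives [H+] ≈ [HC2O4-] = 1.93 × 10^-2 M.
Second step: Ka2 = [H+][C2O4^2-]/[HC2O4-] ≈ [C2O4^2-] (since [H+] ≈ [HC2O4-]).
So [C2O4^2-] ≈ Ka2.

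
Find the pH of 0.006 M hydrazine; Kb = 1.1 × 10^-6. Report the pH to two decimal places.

pH = 9.91

N2H4 + H2O ⇌ N2H5+ + OH-
From the ICE table, Kb = [OH-]²/(0.006 − [OH-]) = 1.1 × 10^-6.
Assume [OH-] ≪ 0.006: [OH-] ≈ √(1.1 × 10^-6 × 0.006) = 8.12 × 10^-5 M
pOH = −log(8.12 × 10^-5) = 4.09; pH = 14.00 − 4.09 = 9.91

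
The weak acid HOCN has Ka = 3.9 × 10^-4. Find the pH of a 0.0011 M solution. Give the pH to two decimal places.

HOCN ⇌ OCN- + H+
Ka = [H+]²/(0.0011 − [H+]) = 3.9 × 10^-4
The 5% rule fails; solving [H+]² + Ka·[H+] − Ka·C₀ = 0 exactly:
[H+] = (−Ka + √(Ka² + 4·Ka·C₀))/2 = 4.88 × 10^-4 M
pH = −log(4.88 × 10^-4) = 3.31

pH = 3.31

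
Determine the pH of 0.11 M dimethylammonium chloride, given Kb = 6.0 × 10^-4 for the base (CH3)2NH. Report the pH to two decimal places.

pH = 5.87

(CH3)2NH2+ is the conjugate acid of the weak base (CH3)2NH.
Ka = Kw/Kb = 1.0×10^-14 / 6.0 × 10^-4 = 1.67 × 10^-11
Ka = x²/(0.11 − x) = 1.67 × 10^-11
Assume x ≪ 0.11: x ≈ √(1.67 × 10^-11 × 0.11) = 1.36 × 10^-6 M
Check: 0.0012% ionized — well under 5%, approximation valid.
pH = −log[H+] = −log(1.36 × 10^-6) = 5.87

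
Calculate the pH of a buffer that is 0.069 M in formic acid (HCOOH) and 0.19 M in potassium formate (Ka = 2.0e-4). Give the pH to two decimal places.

pKa = −log(2.0 × 10^-4) = 3.699
Using pH = pKa + log([base]/[acid]) with [base]/[acid] = 0.19/0.069:
pH = 3.699 + (+0.440) = 4.14

pH = 4.14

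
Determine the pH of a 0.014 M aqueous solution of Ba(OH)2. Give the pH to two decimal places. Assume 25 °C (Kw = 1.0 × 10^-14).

Ba(OH)2 is a strong base (each formula unit releases 2 OH-); [OH-] = 0.028 M.
pOH = -log(0.028) = 1.55
pH = 14.00 - 1.55 = 12.45

pH = 12.45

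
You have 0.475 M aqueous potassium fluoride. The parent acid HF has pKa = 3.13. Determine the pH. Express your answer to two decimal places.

F- is the conjugate base of the weak acid HF.
Ka = 10^(−3.13) = 7.41 × 10^-4
Kb = Kw/Ka = 1.0×10^-14 / 7.41 × 10^-4 = 1.35 × 10^-11
Kb = [OH-]²/(0.475 − [OH-]) = 1.35 × 10^-11
Assume [OH-] ≪ 0.475: [OH-] ≈ √(1.35 × 10^-11 × 0.475) = 2.53 × 10^-6 M
([OH-]/C₀ = 0.00053% < 5%, so the approximation holds.)
pOH = 5.60, so pH = 14.00 − pOH = 8.40

pH = 8.40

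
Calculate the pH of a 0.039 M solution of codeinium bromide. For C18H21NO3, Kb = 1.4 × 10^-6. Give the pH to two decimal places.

C18H22NO3+ is the conjugate acid of the weak base C18H21NO3.
Ka = Kw/Kb = 1.0×10^-14 / 1.4 × 10^-6 = 7.14 × 10^-9
Let x = [H+] at equilibrium. Ka = x²/(0.039 − x).
Assume x ≪ 0.039: x ≈ √(7.14 × 10^-9 × 0.039) = 1.67 × 10^-5 M
Check: 0.043% ionized — well under 5%, approximation valid.
pH = −log(1.67 × 10^-5) = 4.78

pH = 4.78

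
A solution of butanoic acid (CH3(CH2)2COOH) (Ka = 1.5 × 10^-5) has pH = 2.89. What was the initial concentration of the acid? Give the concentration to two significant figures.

C₀ = 1.1 × 10^-1 M

[H+] = 10^(-2.89) = 1.29 × 10^-3 M = x
Ka = x²/(C₀ − x) ⇒ C₀ = x + x²/Ka
C₀ = 1.29 × 10^-3 + (1.29 × 10^-3)²/(1.5 × 10^-5) = 1.12 × 10^-1 M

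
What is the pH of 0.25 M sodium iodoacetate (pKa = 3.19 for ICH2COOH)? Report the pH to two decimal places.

ICH2COO- is the conjugate base of the weak acid ICH2COOH.
Ka = 10^(−3.19) = 6.46 × 10^-4
Kb = Kw/Ka = 1.0×10^-14 / 6.46 × 10^-4 = 1.55 × 10^-11
Kb = [OH-]²/(0.25 − [OH-]) = 1.55 × 10^-11
Assume [OH-] ≪ 0.25: [OH-] ≈ √(1.55 × 10^-11 × 0.25) = 1.97 × 10^-6 M
Check: 0.00079% ionized — well under 5%, approximation valid.
pOH = 5.71, so pH = 14.00 − pOH = 8.29

pH = 8.29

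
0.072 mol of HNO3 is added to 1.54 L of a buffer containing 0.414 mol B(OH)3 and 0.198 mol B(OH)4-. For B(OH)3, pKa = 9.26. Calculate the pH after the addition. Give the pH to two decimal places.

Added H+ converts B(OH)4- to B(OH)3: B(OH)3 → 0.486 mol, B(OH)4- → 0.126 mol.
pH = pKa + log([A⁻]/[HA]) = 9.26 + log(0.126/0.486) = 9.26 -0.586

pH = 8.67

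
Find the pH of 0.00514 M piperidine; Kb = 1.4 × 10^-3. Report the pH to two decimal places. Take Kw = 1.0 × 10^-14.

C5H10NH + H2O ⇌ C5H10NH2+ + OH-
Kb = [OH-]²/(0.00514 − [OH-]) = 1.4 × 10^-3
[OH-] is not negligible relative to C₀; solve [OH-]² + 0.0014·[OH-] − 7.2e-06 = 0.
[OH-] = (−Kb + √(Kb² + 4·Kb·C₀))/2 = 2.07 × 10^-3 M
pOH = −log(2.07 × 10^-3) = 2.68; pH = 14.00 − 2.68 = 11.32

pH = 11.32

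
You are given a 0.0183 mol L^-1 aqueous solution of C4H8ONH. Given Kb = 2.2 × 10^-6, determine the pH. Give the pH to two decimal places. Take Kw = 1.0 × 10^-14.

C4H8ONH + H2O ⇌ C4H8ONH2+ + OH-
Let x = [OH-] at equilibrium. Kb = x²/(0.0183 − x).
Since Kb ≪ C₀, x ≈ √(Kb·C₀) = 2.01 × 10^-4 M.
Check: 1.1% ionized — well under 5%, approximation valid.
pOH = −log(2.01 × 10^-4) = 3.70; pH = 14.00 − 3.70 = 10.30

pH = 10.30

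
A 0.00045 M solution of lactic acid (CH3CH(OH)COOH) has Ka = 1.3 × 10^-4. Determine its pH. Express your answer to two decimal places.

pH = 3.73

CH3CH(OH)COOH ⇌ CH3CH(OH)COO- + H+
From the ICE table, Ka = x²/(0.00045 − x) = 1.3 × 10^-4.
x is not negligible relative to C₀; solve x² + 0.00013·x − 5.85e-08 = 0.
x = [−0.00013 + √(0.00013² + 2.34e-07)]/2 = 1.85 × 10^-4 M
pH = −log(1.85 × 10^-4) = 3.73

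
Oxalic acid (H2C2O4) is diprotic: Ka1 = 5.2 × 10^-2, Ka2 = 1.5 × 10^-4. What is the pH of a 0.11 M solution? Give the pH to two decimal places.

pH = 1.27

Since Ka1 ≫ Ka2, the first ionization dominates [H+].
Ka1 = x²/(0.11 − x) = 5.2 × 10^-2
Solving the quadratic: x = (−Ka1 + √(Ka1² + 4·Ka1·C₀))/2 = 5.40 × 10^-2 M
pH = −log(5.40 × 10^-2) = 1.27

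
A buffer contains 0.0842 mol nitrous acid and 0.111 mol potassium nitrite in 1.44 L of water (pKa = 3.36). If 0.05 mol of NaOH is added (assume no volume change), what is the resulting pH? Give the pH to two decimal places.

pH = 4.03

OH- converts HNO2 to NO2-: HNO2 → 0.0342 mol, NO2- → 0.161 mol.
pH = pKa + log(n_NO2-/n_HNO2) = 3.36 + log(0.161/0.0342) = 3.36 + (+0.673)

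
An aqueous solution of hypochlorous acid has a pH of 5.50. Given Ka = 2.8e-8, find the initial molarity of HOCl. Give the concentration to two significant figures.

[H+] = 10^(-5.50) = 3.16 × 10^-6 M = x
Ka = x²/(C₀ − x) ⇒ C₀ = x + x²/Ka
C₀ = 3.16 × 10^-6 + (3.16 × 10^-6)²/(2.8 × 10^-8) = 3.60 × 10^-4 M

C₀ = 3.6 × 10^-4 M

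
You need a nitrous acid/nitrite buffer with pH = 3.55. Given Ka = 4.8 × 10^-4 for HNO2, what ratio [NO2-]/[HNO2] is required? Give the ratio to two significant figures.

ratio = 1.7

pKa = -log(4.8 × 10^-4) = 3.319
pH = pKa + log(r) ⇒ log(r) = 3.55 − 3.319 = +0.231
r = [NO2-]/[HNO2] = 10^(+0.231) = 1.7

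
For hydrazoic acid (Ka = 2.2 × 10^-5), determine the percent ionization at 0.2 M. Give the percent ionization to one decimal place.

HN3 ⇌ N3- + H+; let x = [H+] at equilibrium.
x ≈ √(Ka·C₀) = √(2.2 × 10^-5 × 0.2) = 2.10 × 10^-3 M
Fraction ionized = 2.10 × 10^-3 / 0.2 = 0.0105 → 1.0%

1.0%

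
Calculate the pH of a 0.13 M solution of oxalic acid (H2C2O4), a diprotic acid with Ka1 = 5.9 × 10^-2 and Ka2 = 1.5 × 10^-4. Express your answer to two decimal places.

pH = 1.20

Since Ka1 ≫ Ka2, the first ionization dominates [H+].
Ka1 = x²/(0.13 − x) = 5.9 × 10^-2
Solving the quadratic: x = (−Ka1 + √(Ka1² + 4·Ka1·C₀))/2 = 6.29 × 10^-2 M
pH = −log(6.29 × 10^-2) = 1.20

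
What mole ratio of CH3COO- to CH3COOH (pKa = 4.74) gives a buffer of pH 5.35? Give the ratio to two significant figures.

pH = pKa + log(r) ⇒ log(r) = 5.35 − 4.74 = +0.61
r = [CH3COO-]/[CH3COOH] = 10^(+0.61) = 4.07

ratio = 4.1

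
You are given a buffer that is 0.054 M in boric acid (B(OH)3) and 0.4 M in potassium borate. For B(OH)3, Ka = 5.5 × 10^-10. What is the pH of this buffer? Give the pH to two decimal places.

pH = 10.13

pKa = −log(5.5 × 10^-10) = 9.260
Henderson–Hasselbalch: pH = pKa + log([B(OH)4-]/[B(OH)3]) = 9.260 + log(0.4/0.054)
pH = 9.260 + (+0.870) = 10.13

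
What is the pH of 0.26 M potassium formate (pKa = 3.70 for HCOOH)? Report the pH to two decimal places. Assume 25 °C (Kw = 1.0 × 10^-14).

pH = 8.56

HCOO- is the conjugate base of the weak acid HCOOH.
Ka = 10^(−3.70) = 2.00 × 10^-4
Kb = Kw/Ka = 1.0×10^-14 / 2.00 × 10^-4 = 5.00 × 10^-11
From the ICE table, Kb = x²/(0.26 − x) = 5.00 × 10^-11.
Neglecting x in the denominator: x = √(5.00 × 10^-11 × 0.26) = 3.61 × 10^-6 M
(x/C₀ = 0.0014% < 5%, so the approximation holds.)
pOH = 5.44, so pH = 14.00 − pOH = 8.56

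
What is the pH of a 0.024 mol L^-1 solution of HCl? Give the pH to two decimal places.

HCl is a strong acid and dissociates completely, so [H+] = 0.024 M.
pH = -log(0.024) = 1.62

pH = 1.62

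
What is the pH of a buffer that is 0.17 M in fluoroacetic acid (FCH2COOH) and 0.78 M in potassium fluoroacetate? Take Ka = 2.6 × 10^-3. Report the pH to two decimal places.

pH = 3.25

pKa = −log(2.6 × 10^-3) = 2.585
pH = pKa + log([A⁻]/[HA]) = 2.585 + log(0.78/0.17)
pH = 2.585 + (+0.662) = 3.25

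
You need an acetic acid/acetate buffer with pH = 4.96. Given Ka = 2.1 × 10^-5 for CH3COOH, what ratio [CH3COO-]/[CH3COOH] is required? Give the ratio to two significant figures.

pKa = -log(2.1 × 10^-5) = 4.678
pH = pKa + log(r) ⇒ log(r) = 4.96 − 4.678 = +0.282
r = [CH3COO-]/[CH3COOH] = 10^(+0.282) = 1.91

ratio = 1.9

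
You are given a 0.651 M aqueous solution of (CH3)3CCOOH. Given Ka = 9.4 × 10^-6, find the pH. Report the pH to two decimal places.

(CH3)3CCOOH ⇌ (CH3)3CCOO- + H+
From the ICE table, Ka = x²/(0.651 − x) = 9.4 × 10^-6.
Neglecting x in the denominator: x = √(9.4 × 10^-6 × 0.651) = 2.47 × 10^-3 M
(x/C₀ = 0.38% < 5%, so the approximation holds.)
pH = −log(2.47 × 10^-3) = 2.61

pH = 2.61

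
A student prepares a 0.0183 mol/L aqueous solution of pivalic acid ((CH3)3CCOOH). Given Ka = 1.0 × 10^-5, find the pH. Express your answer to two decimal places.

pH = 3.37

(CH3)3CCOOH ⇌ (CH3)3CCOO- + H+
From the ICE table, Ka = x²/(0.0183 − x) = 1.0 × 10^-5.
Since Ka ≪ C₀, x ≈ √(Ka·C₀) = 4.28 × 10^-4 M.
pH = −log[H+] = −log(4.28 × 10^-4) = 3.37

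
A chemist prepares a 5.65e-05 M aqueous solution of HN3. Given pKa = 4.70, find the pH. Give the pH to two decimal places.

HN3 ⇌ N3- + H+
Ka = 10^(−4.70) = 2.00 × 10^-5
Ka = [H+]²/(5.65e-05 − [H+]) = 2.00 × 10^-5
Here C₀/Ka ≈ 2.82, so the small-[H+] approximation fails. Use the quadratic:
[H+] = (−Ka + √(Ka² + 4·Ka·C₀))/2 = 2.51 × 10^-5 M
pH = −log(2.51 × 10^-5) = 4.60

pH = 4.60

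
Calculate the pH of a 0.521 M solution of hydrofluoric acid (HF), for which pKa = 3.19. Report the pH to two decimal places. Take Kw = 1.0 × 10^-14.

HF ⇌ F- + H+
Ka = 10^(−3.19) = 6.46 × 10^-4
Let x = [H+] at equilibrium. Ka = x²/(0.521 − x).
Neglecting x in the denominator: x = √(6.46 × 10^-4 × 0.521) = 1.83 × 10^-2 M
Check: 3.5% ionized — well under 5%, approximation valid.
pH = −log[H+] = −log(1.83 × 10^-2) = 1.74

pH = 1.74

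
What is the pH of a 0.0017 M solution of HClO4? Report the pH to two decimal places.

pH = 2.77

HClO4 is a strong acid and dissociates completely, so [H+] = 0.0017 M.
pH = -log(0.0017) = 2.77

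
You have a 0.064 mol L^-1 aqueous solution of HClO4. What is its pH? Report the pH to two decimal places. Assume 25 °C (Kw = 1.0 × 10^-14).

pH = 1.19

HClO4 is a strong acid and dissociates completely, so [H+] = 0.064 M.
pH = -log(0.064) = 1.19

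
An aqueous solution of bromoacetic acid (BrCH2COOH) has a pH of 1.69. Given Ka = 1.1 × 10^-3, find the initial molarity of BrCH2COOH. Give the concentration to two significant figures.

[H+] = 10^(-1.69) = 2.04 × 10^-2 M = x
Ka = x²/(C₀ − x) ⇒ C₀ = x + x²/Ka
C₀ = 2.04 × 10^-2 + (2.04 × 10^-2)²/(1.1 × 10^-3) = 3.99 × 10^-1 M

C₀ = 4.0 × 10^-1 M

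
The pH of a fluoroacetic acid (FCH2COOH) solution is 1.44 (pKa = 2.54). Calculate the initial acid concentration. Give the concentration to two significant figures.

[H+] = 10^(-1.44) = 3.63 × 10^-2 M = x
Ka = 10^(−2.54) = 2.88 × 10^-3
Ka = x²/(C₀ − x) ⇒ C₀ = x + x²/Ka
C₀ = 3.63 × 10^-2 + (3.63 × 10^-2)²/(2.88 × 10^-3) = 4.94 × 10^-1 M

C₀ = 4.9 × 10^-1 M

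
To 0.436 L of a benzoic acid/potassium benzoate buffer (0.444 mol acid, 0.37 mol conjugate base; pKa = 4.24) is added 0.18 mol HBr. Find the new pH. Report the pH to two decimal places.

pH = 3.72

Added H+ converts C6H5COO- to C6H5COOH: C6H5COOH → 0.624 mol, C6H5COO- → 0.19 mol.
pH = pKa + log(n_C6H5COO-/n_C6H5COOH) = 4.24 + log(0.19/0.624) = 4.24 + (-0.516)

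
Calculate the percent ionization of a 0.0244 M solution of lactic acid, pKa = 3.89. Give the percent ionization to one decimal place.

CH3CH(OH)COOH ⇌ CH3CH(OH)COO- + H+; let x = [H+] at equilibrium.
Ka = 10^(−3.89) = 1.29 × 10^-4
Ka = x²/(C₀ − x); solving the quadratic gives x = 1.71 × 10^-3 M.
Fraction ionized = 1.71 × 10^-3 / 0.0244 = 0.0701 → 7.0%

7.0%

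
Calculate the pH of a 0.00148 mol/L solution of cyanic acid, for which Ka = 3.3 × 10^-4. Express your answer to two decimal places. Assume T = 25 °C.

HOCN ⇌ OCN- + H+
Let x = [H+] at equilibrium. Ka = x²/(0.00148 − x).
x is not negligible relative to C₀; solve x² + 0.00033·x − 4.88e-07 = 0.
x = [−0.00033 + √(0.00033² + 1.95e-06)]/2 = 5.53 × 10^-4 M
pH = −log(5.53 × 10^-4) = 3.26

pH = 3.26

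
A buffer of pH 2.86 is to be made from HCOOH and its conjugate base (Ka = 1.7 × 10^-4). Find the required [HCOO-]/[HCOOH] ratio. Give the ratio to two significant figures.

ratio = 0.12

pKa = -log(1.7 × 10^-4) = 3.770
pH = pKa + log(r) ⇒ log(r) = 2.86 − 3.770 = -0.910
r = [HCOO-]/[HCOOH] = 10^(-0.910) = 0.123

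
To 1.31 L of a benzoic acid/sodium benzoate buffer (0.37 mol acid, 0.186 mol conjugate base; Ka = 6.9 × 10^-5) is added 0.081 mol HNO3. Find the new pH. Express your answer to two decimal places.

After neutralization: n(C6H5COOH) = 0.451 mol, n(C6H5COO-) = 0.105 mol.
pKa = −log(6.9 × 10^-5) = 4.161
Henderson–Hasselbalch with mole ratio 0.105/0.451: pH = 4.161 + (-0.633)

pH = 3.53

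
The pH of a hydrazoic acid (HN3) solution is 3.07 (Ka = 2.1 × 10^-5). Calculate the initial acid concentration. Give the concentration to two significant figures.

C₀ = 3.5 × 10^-2 M

[H+] = 10^(-3.07) = 8.51 × 10^-4 M = x
Ka = x²/(C₀ − x) ⇒ C₀ = x + x²/Ka
C₀ = 8.51 × 10^-4 + (8.51 × 10^-4)²/(2.1 × 10^-5) = 3.53 × 10^-2 M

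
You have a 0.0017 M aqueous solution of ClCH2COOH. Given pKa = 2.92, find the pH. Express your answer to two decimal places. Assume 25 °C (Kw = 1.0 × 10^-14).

pH = 3.02

ClCH2COOH ⇌ ClCH2COO- + H+
Ka = 10^(−2.92) = 1.20 × 10^-3
Let x = [H+] at equilibrium. Ka = x²/(0.0017 − x).
Here C₀/Ka ≈ 1.42, so the small-x approximation fails. Use the quadratic:
x = [−0.0012 + √(0.0012² + 8.16e-06)]/2 = 9.49 × 10^-4 M
pH = −log(9.49 × 10^-4) = 3.02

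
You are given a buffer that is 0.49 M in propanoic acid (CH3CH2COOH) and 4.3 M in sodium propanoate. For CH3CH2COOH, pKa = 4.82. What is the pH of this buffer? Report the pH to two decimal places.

pH = 5.76

Henderson–Hasselbalch: pH = pKa + log([CH3CH2COO-]/[CH3CH2COOH]) = 4.82 + log(4.3/0.49)
pH = 4.82 + (+0.943) = 5.76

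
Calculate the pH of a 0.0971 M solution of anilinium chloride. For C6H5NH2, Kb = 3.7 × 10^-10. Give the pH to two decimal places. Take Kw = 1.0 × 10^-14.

pH = 2.79

C6H5NH3+ is the conjugate acid of the weak base C6H5NH2.
Ka = Kw/Kb = 1.0×10^-14 / 3.7 × 10^-10 = 2.70 × 10^-5
From the ICE table, Ka = [H+]²/(0.0971 − [H+]) = 2.70 × 10^-5.
Assume [H+] ≪ 0.0971: [H+] ≈ √(2.70 × 10^-5 × 0.0971) = 1.62 × 10^-3 M
Check: 1.7% ionized — well under 5%, approximation valid.
pH = −log(1.62 × 10^-3) = 2.79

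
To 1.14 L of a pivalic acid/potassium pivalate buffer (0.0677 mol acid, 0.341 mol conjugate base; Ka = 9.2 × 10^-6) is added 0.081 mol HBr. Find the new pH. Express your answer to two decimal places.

After neutralization: n((CH3)3CCOOH) = 0.149 mol, n((CH3)3CCOO-) = 0.26 mol.
pKa = −log(9.2 × 10^-6) = 5.036
pH = pKa + log([A⁻]/[HA]) = 5.036 + log(0.26/0.149) = 5.036 +0.242

pH = 5.28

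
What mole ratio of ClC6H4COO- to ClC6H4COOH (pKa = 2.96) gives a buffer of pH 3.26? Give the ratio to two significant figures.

ratio = 2.0

pH = pKa + log(r) ⇒ log(r) = 3.26 − 2.96 = +0.30
r = [ClC6H4COO-]/[ClC6H4COOH] = 10^(+0.30) = 2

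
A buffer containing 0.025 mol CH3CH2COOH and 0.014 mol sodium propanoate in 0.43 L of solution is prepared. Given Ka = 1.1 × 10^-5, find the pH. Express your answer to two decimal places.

pH = 4.71

pKa = −log(1.1 × 10^-5) = 4.959
pH = pKa + log([A⁻]/[HA]) = 4.959 + log(0.014/0.025)
pH = 4.959 + (-0.252) = 4.71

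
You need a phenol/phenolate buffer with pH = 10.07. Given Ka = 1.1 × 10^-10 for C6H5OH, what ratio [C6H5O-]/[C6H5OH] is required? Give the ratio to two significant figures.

ratio = 1.3

pKa = -log(1.1 × 10^-10) = 9.959
pH = pKa + log(r) ⇒ log(r) = 10.07 − 9.959 = +0.111
r = [C6H5O-]/[C6H5OH] = 10^(+0.111) = 1.29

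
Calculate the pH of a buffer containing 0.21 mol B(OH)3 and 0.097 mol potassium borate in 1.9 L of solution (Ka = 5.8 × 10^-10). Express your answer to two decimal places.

pH = 8.90

pKa = −log(5.8 × 10^-10) = 9.237
Using pH = pKa + log([base]/[acid]) with [base]/[acid] = 0.097/0.21:
pH = 9.237 + (-0.335) = 8.90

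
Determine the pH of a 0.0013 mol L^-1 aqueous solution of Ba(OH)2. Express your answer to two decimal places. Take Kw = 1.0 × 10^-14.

Ba(OH)2 is a strong base (each formula unit releases 2 OH-); [OH-] = 0.0026 M.
pOH = -log(0.0026) = 2.59
pH = 14.00 - 2.59 = 11.41

pH = 11.41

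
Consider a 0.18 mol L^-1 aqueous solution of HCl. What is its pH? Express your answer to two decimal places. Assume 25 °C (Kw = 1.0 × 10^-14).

pH = 0.74

HCl is a strong acid and dissociates completely, so [H+] = 0.18 M.
pH = -log(0.18) = 0.74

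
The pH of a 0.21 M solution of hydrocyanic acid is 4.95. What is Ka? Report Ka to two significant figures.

Ka = 6.0 × 10^-10

[H+] = 10^(-4.95) = 1.12 × 10^-5 M
At equilibrium [HA] = 0.21 − 1.12 × 10^-5 = 2.10 × 10^-1 M
Ka = [H+][A-]/[HA] = (1.12 × 10^-5)² / 2.10 × 10^-1 = 6.0 × 10^-10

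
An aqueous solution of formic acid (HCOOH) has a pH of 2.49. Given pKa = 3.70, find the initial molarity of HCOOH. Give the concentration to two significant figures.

C₀ = 5.6 × 10^-2 M

[H+] = 10^(-2.49) = 3.24 × 10^-3 M = x
Ka = 10^(−3.70) = 2.00 × 10^-4
Ka = x²/(C₀ − x) ⇒ C₀ = x + x²/Ka
C₀ = 3.24 × 10^-3 + (3.24 × 10^-3)²/(2.00 × 10^-4) = 5.57 × 10^-2 M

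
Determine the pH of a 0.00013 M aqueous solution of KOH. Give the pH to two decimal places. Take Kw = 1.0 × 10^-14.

KOH is a strong base; [OH-] = 0.00013 M.
pOH = -log(0.00013) = 3.89
pH = 14.00 - 3.89 = 10.11

pH = 10.11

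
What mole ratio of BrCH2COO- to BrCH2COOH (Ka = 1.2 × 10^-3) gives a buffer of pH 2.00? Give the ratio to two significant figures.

ratio = 0.12

pKa = -log(1.2 × 10^-3) = 2.921
pH = pKa + log(r) ⇒ log(r) = 2.00 − 2.921 = -0.921
r = [BrCH2COO-]/[BrCH2COOH] = 10^(-0.921) = 0.12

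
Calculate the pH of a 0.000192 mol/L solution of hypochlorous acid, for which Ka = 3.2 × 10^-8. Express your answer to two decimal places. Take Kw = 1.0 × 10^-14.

HOCl ⇌ OCl- + H+
From the ICE table, Ka = [H+]²/(0.000192 − [H+]) = 3.2 × 10^-8.
Assume [H+] ≪ 0.000192: [H+] ≈ √(3.2 × 10^-8 × 0.000192) = 2.48 × 10^-6 M
Check: 1.3% ionized — well under 5%, approximation valid.
pH = −log(2.48 × 10^-6) = 5.61

pH = 5.61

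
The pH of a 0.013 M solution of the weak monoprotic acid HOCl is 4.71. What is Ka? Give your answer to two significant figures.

[H+] = 10^(-4.71) = 1.95 × 10^-5 M
At equilibrium [HA] = 0.013 − 1.95 × 10^-5 = 1.30 × 10^-2 M
Ka = [H+][A-]/[HA] = (1.95 × 10^-5)² / 1.30 × 10^-2 = 2.9 × 10^-8

Ka = 2.9 × 10^-8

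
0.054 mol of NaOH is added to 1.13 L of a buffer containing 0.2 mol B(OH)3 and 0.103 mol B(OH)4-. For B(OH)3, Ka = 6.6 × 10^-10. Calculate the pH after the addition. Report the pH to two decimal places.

pH = 9.21

OH- converts B(OH)3 to B(OH)4-: B(OH)3 → 0.146 mol, B(OH)4- → 0.157 mol.
pKa = −log(6.6 × 10^-10) = 9.180
pH = pKa + log(n_B(OH)4-/n_B(OH)3) = 9.180 + log(0.157/0.146) = 9.180 + (+0.032)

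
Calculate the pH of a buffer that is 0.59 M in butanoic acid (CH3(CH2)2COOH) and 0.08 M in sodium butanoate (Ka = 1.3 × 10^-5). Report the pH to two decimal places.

pKa = −log(1.3 × 10^-5) = 4.886
Henderson–Hasselbalch: pH = pKa + log([CH3(CH2)2COO-]/[CH3(CH2)2COOH]) = 4.886 + log(0.08/0.59)
pH = 4.886 + (-0.868) = 4.02

pH = 4.02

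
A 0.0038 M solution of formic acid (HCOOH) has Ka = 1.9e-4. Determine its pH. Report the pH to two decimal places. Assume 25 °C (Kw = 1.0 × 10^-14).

HCOOH ⇌ HCOO- + H+
Ka = [H+]²/(0.0038 − [H+]) = 1.9 × 10^-4
[H+] is not negligible relative to C₀; solve [H+]² + 0.00019·[H+] − 7.22e-07 = 0.
[H+] = [−0.00019 + √(0.00019² + 2.89e-06)]/2 = 7.60 × 10^-4 M
pH = −log(7.60 × 10^-4) = 3.12

pH = 3.12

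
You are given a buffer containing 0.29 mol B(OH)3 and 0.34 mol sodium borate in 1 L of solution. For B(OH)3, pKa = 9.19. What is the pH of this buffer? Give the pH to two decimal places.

pH = 9.26

Henderson–Hasselbalch: pH = pKa + log([B(OH)4-]/[B(OH)3]) = 9.19 + log(0.34/0.29)
pH = 9.19 + (+0.069) = 9.26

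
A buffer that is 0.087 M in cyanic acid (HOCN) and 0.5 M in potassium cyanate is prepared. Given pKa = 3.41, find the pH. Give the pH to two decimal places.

pH = 4.17

Henderson–Hasselbalch: pH = pKa + log([OCN-]/[HOCN]) = 3.41 + log(0.5/0.087)
pH = 3.41 + (+0.759) = 4.17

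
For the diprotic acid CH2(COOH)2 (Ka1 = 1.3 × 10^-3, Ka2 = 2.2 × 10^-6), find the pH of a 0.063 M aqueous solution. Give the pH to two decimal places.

Since Ka1 ≫ Ka2, the first ionization dominates [H+].
Ka1 = x²/(0.063 − x) = 1.3 × 10^-3
Solving the quadratic: x = (−Ka1 + √(Ka1² + 4·Ka1·C₀))/2 = 8.42 × 10^-3 M
pH = −log(8.42 × 10^-3) = 2.07

pH = 2.07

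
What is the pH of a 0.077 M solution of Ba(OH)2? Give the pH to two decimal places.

Ba(OH)2 is a strong base (each formula unit releases 2 OH-); [OH-] = 0.154 M.
pOH = -log(0.154) = 0.81
pH = 14.00 - 0.81 = 13.19

pH = 13.19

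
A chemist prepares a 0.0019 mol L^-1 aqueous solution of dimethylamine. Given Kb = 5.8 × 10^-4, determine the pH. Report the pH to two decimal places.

(CH3)2NH + H2O ⇌ (CH3)2NH2+ + OH-
Let x = [OH-] at equilibrium. Kb = x²/(0.0019 − x).
The 5% rule fails; solving x² + Kb·x − Kb·C₀ = 0 exactly:
x = [−0.00058 + √(0.00058² + 4.41e-06)]/2 = 7.99 × 10^-4 M
pOH = 3.10, so pH = 14.00 − pOH = 10.90

pH = 10.90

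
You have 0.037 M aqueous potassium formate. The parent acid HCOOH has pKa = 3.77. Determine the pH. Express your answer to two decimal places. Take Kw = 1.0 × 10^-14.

pH = 8.17

HCOO- is the conjugate base of the weak acid HCOOH.
Ka = 10^(−3.77) = 1.70 × 10^-4
Kb = Kw/Ka = 1.0×10^-14 / 1.70 × 10^-4 = 5.88 × 10^-11
Kb = [OH-]²/(0.037 − [OH-]) = 5.88 × 10^-11
Assume [OH-] ≪ 0.037: [OH-] ≈ √(5.88 × 10^-11 × 0.037) = 1.47 × 10^-6 M
pOH = 5.83, so pH = 14.00 − pOH = 8.17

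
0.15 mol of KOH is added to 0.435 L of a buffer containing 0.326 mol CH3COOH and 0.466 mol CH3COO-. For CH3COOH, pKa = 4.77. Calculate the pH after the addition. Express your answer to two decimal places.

After neutralization: n(CH3COOH) = 0.176 mol, n(CH3COO-) = 0.616 mol.
pH = pKa + log([A⁻]/[HA]) = 4.77 + log(0.616/0.176) = 4.77 +0.544

pH = 5.31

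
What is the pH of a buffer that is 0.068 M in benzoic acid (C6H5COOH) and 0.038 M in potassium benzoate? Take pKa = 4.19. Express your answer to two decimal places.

pH = pKa + log([A⁻]/[HA]) = 4.19 + log(0.038/0.068)
pH = 4.19 + (-0.253) = 3.94

pH = 3.94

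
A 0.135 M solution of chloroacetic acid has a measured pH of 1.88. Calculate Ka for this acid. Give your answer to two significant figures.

[H+] = 10^(-1.88) = 1.32 × 10^-2 M
At equilibrium [HA] = 0.135 − 1.32 × 10^-2 = 1.22 × 10^-1 M
Ka = [H+][A-]/[HA] = (1.32 × 10^-2)² / 1.22 × 10^-1 = 1.4 × 10^-3

Ka = 1.4 × 10^-3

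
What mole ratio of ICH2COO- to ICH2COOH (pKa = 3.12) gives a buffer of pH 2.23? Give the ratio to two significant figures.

ratio = 0.13

pH = pKa + log(r) ⇒ log(r) = 2.23 − 3.12 = -0.89
r = [ICH2COO-]/[ICH2COOH] = 10^(-0.89) = 0.129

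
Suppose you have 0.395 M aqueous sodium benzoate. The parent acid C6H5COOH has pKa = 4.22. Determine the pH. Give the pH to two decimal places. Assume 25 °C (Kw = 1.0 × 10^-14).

pH = 8.91

C6H5COO- is the conjugate base of the weak acid C6H5COOH.
Ka = 10^(−4.22) = 6.03 × 10^-5
Kb = Kw/Ka = 1.0×10^-14 / 6.03 × 10^-5 = 1.66 × 10^-10
Kb = [OH-]²/(0.395 − [OH-]) = 1.66 × 10^-10
Neglecting [OH-] in the denominator: [OH-] = √(1.66 × 10^-10 × 0.395) = 8.10 × 10^-6 M
([OH-]/C₀ = 0.0021% < 5%, so the approximation holds.)
pOH = −log(8.10 × 10^-6) = 5.09; pH = 14.00 − 5.09 = 8.91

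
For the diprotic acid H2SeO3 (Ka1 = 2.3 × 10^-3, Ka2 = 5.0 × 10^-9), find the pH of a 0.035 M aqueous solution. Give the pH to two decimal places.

Since Ka1 ≫ Ka2, the first ionization dominates [H+].
Ka1 = x²/(0.035 − x) = 2.3 × 10^-3
Solving the quadratic: x = (−Ka1 + √(Ka1² + 4·Ka1·C₀))/2 = 7.90 × 10^-3 M
pH = −log(7.90 × 10^-3) = 2.10

pH = 2.10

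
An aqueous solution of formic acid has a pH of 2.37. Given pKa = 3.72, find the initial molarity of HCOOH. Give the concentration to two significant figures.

C₀ = 1.0 × 10^-1 M

[H+] = 10^(-2.37) = 4.27 × 10^-3 M = x
Ka = 10^(−3.72) = 1.91 × 10^-4
Ka = x²/(C₀ − x) ⇒ C₀ = x + x²/Ka
C₀ = 4.27 × 10^-3 + (4.27 × 10^-3)²/(1.91 × 10^-4) = 9.97 × 10^-2 M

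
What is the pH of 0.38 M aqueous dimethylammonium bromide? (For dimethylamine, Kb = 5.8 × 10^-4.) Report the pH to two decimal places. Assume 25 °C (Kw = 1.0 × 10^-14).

pH = 5.59

(CH3)2NH2+ is the conjugate acid of the weak base (CH3)2NH.
Ka = Kw/Kb = 1.0×10^-14 / 5.8 × 10^-4 = 1.72 × 10^-11
Let x = [H+] at equilibrium. Ka = x²/(0.38 − x).
Neglecting x in the denominator: x = √(1.72 × 10^-11 × 0.38) = 2.56 × 10^-6 M
(x/C₀ = 0.00067% < 5%, so the approximation holds.)
pH = −log[H+] = −log(2.56 × 10^-6) = 5.59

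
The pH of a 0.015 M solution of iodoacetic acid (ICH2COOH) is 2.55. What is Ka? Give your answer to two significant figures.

[H+] = 10^(-2.55) = 2.82 × 10^-3 M
At equilibrium [HA] = 0.015 − 2.82 × 10^-3 = 1.22 × 10^-2 M
Ka = [H+][A-]/[HA] = (2.82 × 10^-3)² / 1.22 × 10^-2 = 6.5 × 10^-4

Ka = 6.5 × 10^-4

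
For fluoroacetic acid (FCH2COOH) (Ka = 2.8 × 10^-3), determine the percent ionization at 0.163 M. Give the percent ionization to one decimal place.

12.3%

FCH2COOH ⇌ FCH2COO- + H+; let x = [H+] at equilibrium.
Ka = x²/(C₀ − x); solving the quadratic gives x = 2.00 × 10^-2 M.
% ionization = x/C₀ × 100% = 2.00 × 10^-2/0.163 × 100% = 12.3%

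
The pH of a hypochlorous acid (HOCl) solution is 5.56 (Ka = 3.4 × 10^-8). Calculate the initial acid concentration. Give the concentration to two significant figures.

C₀ = 2.3 × 10^-4 M

[H+] = 10^(-5.56) = 2.75 × 10^-6 M = x
Ka = x²/(C₀ − x) ⇒ C₀ = x + x²/Ka
C₀ = 2.75 × 10^-6 + (2.75 × 10^-6)²/(3.4 × 10^-8) = 2.25 × 10^-4 M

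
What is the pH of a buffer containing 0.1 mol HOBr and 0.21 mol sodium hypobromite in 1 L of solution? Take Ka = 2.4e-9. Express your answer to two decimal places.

pH = 8.94

pKa = −log(2.4 × 10^-9) = 8.620
Henderson–Hasselbalch: pH = pKa + log([OBr-]/[HOBr]) = 8.620 + log(0.21/0.1)
pH = 8.620 + (+0.322) = 8.94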